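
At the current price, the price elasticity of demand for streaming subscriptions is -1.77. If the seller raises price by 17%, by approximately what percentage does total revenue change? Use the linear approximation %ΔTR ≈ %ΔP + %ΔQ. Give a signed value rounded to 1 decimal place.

%ΔQ ≈ Ed × %ΔP = (-1.77) × (+17%) = -30.0900%
%ΔTR ≈ %ΔP + %ΔQ = (+17%) + (-30.0900%) = -13.0900%

-13.1%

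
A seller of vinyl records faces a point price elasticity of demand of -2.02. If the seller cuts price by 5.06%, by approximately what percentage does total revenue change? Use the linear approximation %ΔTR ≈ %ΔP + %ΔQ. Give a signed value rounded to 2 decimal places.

%ΔQ ≈ Ed × %ΔP = (-2.02) × (-5.06%) = +10.2212%
%ΔTR ≈ %ΔP + %ΔQ = (-5.06%) + (+10.2212%) = +5.1612%

+5.16%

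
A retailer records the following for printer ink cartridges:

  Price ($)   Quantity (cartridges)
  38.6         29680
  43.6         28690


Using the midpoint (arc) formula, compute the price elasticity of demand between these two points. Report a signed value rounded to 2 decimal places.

%ΔQ = (28690 − 29680) / [(29680 + 28690)/2] = -990/29185 = -0.033921…
%ΔP = (43.6 − 38.6) / [(38.6 + 43.6)/2] = 5/41.1 = 0.121654…
Arc Ed = %ΔQ / %ΔP = (-990/29185) / (5/41.1) = -0.2788…

-0.28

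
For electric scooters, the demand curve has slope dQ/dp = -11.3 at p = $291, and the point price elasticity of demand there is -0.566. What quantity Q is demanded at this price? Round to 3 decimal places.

Ed = (dQ/dp)·(p/Q) ⇒ Q = (dQ/dp)·p/Ed = (-11.3)·291/(-0.566) = 5809.71731…

5809.717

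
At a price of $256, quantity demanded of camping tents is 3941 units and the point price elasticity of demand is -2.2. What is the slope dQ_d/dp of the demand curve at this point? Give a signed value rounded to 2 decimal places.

Ed = (dQ_d/dp)·(p/Q_d) ⇒ dQ_d/dp = Ed·Q_d/p = (-2.2)·3941/256 = -33.8679…

-33.87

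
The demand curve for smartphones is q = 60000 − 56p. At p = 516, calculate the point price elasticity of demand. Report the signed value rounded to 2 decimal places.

-0.93

dq/dp = −56. At p = 516, q = 60000 − 56(516) = 31104.
Ed = (dq/dp)·(p/q) = −56 × (516/31104) = -0.9290…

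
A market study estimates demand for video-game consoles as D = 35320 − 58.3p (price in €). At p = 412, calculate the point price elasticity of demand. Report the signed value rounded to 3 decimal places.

-2.126

dD/dp = −58.3. At p = 412, D = 35320 − 58.3(412) = 11300.4.
Ed = (dD/dp)·(p/D) = −58.3 × (412/11300.4) = -2.12555…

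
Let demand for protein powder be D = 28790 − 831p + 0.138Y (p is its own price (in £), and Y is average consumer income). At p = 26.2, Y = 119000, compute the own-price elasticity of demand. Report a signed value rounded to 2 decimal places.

At the given values, D = 28790 − 831(26.2) + 0.138(119000) = 23439.8.
∂D/∂p = −831.
E = (-831) × (26.2/23439.8) = -0.9288…

-0.93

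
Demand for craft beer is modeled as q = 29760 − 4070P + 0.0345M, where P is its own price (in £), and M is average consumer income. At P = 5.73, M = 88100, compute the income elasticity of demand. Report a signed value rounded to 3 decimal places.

At the given values, q = 29760 − 4070(5.73) + 0.0345(88100) = 9478.35.
∂q/∂M = 0.0345.
E = (0.0345) × (88100/9478.35) = 0.32067…

0.321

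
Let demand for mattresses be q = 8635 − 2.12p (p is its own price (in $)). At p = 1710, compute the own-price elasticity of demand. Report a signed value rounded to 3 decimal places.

At the given values, q = 8635 − 2.12(1710) = 5009.8.
∂q/∂p = −2.12.
E = (-2.12) × (1710/5009.8) = -0.72362…

-0.724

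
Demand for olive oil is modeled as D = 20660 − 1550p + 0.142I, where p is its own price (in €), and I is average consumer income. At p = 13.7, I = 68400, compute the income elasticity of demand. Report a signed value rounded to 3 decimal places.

1.063

At the given values, D = 20660 − 1550(13.7) + 0.142(68400) = 9137.8.
∂D/∂I = 0.142.
E = (0.142) × (68400/9137.8) = 1.06292…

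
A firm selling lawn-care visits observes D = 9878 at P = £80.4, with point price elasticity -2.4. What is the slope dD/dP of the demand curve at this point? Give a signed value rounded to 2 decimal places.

Ed = (dD/dP)·(P/D) ⇒ dD/dP = Ed·D/P = (-2.4)·9878/80.4 = -294.8656…

-294.87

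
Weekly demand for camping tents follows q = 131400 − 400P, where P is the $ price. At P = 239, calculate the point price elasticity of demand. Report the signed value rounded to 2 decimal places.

dq/dP = −400. At P = 239, q = 131400 − 400(239) = 35800.
Ed = (dq/dP)·(P/q) = −400 × (239/35800) = -2.6703…

-2.67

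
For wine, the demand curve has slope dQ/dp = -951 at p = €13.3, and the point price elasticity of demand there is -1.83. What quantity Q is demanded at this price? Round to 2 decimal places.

6911.64

Ed = (dQ/dp)·(p/Q) ⇒ Q = (dQ/dp)·p/Ed = (-951)·13.3/(-1.83) = 6911.6393…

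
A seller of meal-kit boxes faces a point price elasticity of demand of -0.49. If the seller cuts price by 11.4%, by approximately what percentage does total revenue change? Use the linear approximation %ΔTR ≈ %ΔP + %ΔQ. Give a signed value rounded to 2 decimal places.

%ΔQ ≈ Ed × %ΔP = (-0.49) × (-11.4%) = +5.5860%
%ΔTR ≈ %ΔP + %ΔQ = (-11.4%) + (+5.5860%) = -5.8140%

-5.81%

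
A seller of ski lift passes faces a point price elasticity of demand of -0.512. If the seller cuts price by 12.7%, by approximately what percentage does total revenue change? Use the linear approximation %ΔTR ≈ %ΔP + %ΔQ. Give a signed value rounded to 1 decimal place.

%ΔQ ≈ Ed × %ΔP = (-0.512) × (-12.7%) = +6.5024%
%ΔTR ≈ %ΔP + %ΔQ = (-12.7%) + (+6.5024%) = -6.1976%

-6.2%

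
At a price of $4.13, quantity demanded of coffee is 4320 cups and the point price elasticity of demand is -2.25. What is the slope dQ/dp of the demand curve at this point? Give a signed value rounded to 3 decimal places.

-2353.511

Ed = (dQ/dp)·(p/Q) ⇒ dQ/dp = Ed·Q/p = (-2.25)·4320/4.13 = -2353.51089…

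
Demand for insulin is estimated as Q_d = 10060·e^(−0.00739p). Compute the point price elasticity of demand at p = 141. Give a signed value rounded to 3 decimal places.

-1.042

dQ_d/dp = −0.00739·Q_d = -26.2248. At p = 141, Q_d = 3548.69.
Ed = (dQ_d/dp)·(p/Q_d) = (-26.2248) × (141/3548.69) = -1.04199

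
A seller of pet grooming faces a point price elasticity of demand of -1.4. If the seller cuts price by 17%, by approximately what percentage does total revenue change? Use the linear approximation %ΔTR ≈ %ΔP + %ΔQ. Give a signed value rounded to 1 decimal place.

+6.8%

%ΔQ ≈ Ed × %ΔP = (-1.4) × (-17%) = +23.8000%
%ΔTR ≈ %ΔP + %ΔQ = (-17%) + (+23.8000%) = +6.8000%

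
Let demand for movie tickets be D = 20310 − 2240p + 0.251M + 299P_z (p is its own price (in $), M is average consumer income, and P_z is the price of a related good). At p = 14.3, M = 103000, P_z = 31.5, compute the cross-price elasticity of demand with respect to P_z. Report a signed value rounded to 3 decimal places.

0.400

At the given values, D = 20310 − 2240(14.3) + 0.251(103000) + 299(31.5) = 23549.5.
∂D/∂P_z = 299.
E = (299) × (31.5/23549.5) = 0.39994…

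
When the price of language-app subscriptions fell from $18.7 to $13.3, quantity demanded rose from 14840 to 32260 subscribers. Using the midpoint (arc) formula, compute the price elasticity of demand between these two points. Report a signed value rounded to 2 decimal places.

%ΔQ = (32260 − 14840) / [(14840 + 32260)/2] = 17420/23550 = 0.739702…
%ΔP = (13.3 − 18.7) / [(18.7 + 13.3)/2] = -5.4/16 = -0.3375
Arc Ed = %ΔQ / %ΔP = (17420/23550) / (-5.4/16) = -2.1917…

-2.19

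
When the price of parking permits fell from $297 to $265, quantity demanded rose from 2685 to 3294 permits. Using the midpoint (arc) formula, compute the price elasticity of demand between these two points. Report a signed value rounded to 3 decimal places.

-1.789

%ΔQ = (3294 − 2685) / [(2685 + 3294)/2] = 609/2989.5 = 0.203712…
%ΔP = (265 − 297) / [(297 + 265)/2] = -32/281 = -0.113879…
Arc Ed = %ΔQ / %ΔP = (609/2989.5) / (-32/281) = -1.78885…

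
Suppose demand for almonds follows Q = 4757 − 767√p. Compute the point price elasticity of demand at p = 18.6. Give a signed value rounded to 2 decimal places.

dQ/dp = −767/(2√p) = -88.9219. At p = 18.6, Q = 1449.1.
Ed = (dQ/dp)·(p/Q) = (-88.9219) × (18.6/1449.1) = -1.1413…

-1.14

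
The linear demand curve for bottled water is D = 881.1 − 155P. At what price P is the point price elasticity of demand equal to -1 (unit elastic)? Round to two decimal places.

2.84

Ed = −155P/(881.1 − 155P). Set this equal to -1:
155P = 1·(881.1 − 155P) ⇒ 155P(1 + 1) = 1·881.1
P = 1·881.1 / (155·2) = 2.8422…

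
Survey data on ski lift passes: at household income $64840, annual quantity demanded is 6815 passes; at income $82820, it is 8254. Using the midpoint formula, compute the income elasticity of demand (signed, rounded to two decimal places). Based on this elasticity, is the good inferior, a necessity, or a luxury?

%ΔQ = (8254 − 6815)/[( 6815 + 8254)/2] = 1439/7534.5 = 0.190988…
%ΔIncome = (82820 − 64840)/[( 64840 + 82820)/2] = 17980/73830 = 0.243532…
E_income = (1439/7534.5) / (17980/73830) = 0.7842…
0 < E_income < 1 ⇒ normal good, necessity.

0.78; necessity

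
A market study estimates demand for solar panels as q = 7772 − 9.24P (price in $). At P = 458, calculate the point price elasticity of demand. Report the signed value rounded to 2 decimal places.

dq/dP = −9.24. At P = 458, q = 7772 − 9.24(458) = 3540.08.
Ed = (dq/dP)·(P/q) = −9.24 × (458/3540.08) = -1.1954…

-1.20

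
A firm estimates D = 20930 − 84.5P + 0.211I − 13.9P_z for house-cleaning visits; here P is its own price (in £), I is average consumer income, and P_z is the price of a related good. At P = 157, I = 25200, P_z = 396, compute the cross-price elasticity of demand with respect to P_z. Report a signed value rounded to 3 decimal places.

At the given values, D = 20930 − 84.5(157) + 0.211(25200) − 13.9(396) = 7476.3.
∂D/∂P_z = -13.9.
E = (-13.9) × (396/7476.3) = -0.73624…

-0.736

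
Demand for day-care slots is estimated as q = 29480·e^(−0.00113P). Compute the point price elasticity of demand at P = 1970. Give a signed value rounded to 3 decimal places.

-2.226

dq/dP = −0.00113·q = -3.59603. At P = 1970, q = 3182.33.
Ed = (dq/dP)·(P/q) = (-3.59603) × (1970/3182.33) = -2.2261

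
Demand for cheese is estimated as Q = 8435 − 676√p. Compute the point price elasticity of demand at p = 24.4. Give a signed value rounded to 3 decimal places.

-0.328

dQ/dp = −676/(2√p) = -68.4261. At p = 24.4, Q = 5095.81.
Ed = (dQ/dp)·(p/Q) = (-68.4261) × (24.4/5095.81) = -0.32764…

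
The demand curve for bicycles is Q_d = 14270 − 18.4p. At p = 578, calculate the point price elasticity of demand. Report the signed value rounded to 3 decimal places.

dQ_d/dp = −18.4. At p = 578, Q_d = 14270 − 18.4(578) = 3634.8.
Ed = (dQ_d/dp)·(p/Q_d) = −18.4 × (578/3634.8) = -2.92593…

-2.926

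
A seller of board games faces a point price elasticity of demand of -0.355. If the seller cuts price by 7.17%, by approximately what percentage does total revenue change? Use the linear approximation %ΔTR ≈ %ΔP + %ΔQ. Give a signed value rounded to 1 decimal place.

-4.6%

%ΔQ ≈ Ed × %ΔP = (-0.355) × (-7.17%) = +2.5454%
%ΔTR ≈ %ΔP + %ΔQ = (-7.17%) + (+2.5454%) = -4.6247%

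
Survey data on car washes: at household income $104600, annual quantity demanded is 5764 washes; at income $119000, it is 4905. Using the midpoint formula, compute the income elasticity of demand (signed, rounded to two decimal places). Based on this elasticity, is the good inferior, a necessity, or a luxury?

%ΔQ = (4905 − 5764)/[( 5764 + 4905)/2] = -859/5334.5 = -0.161027…
%ΔIncome = (119000 − 104600)/[( 104600 + 119000)/2] = 14400/111800 = 0.128801…
E_income = (-859/5334.5) / (14400/111800) = -1.2501…
E_income < 0 ⇒ inferior good.

-1.25; inferior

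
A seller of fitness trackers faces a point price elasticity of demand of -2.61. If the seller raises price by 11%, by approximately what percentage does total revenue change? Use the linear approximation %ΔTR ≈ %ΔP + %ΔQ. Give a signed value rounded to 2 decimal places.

%ΔQ ≈ Ed × %ΔP = (-2.61) × (+11%) = -28.7100%
%ΔTR ≈ %ΔP + %ΔQ = (+11%) + (-28.7100%) = -17.7100%

-17.71%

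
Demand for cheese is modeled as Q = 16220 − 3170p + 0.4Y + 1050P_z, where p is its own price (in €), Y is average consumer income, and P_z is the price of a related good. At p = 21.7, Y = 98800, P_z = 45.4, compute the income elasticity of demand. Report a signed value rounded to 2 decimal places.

At the given values, Q = 16220 − 3170(21.7) + 0.4(98800) + 1050(45.4) = 34621.
∂Q/∂Y = 0.4.
E = (0.4) × (98800/34621) = 1.1415…

1.14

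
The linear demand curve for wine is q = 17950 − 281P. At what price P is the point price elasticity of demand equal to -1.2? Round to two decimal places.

Ed = −281P/(17950 − 281P). Set this equal to -1.2:
281P = 1.2·(17950 − 281P) ⇒ 281P(1 + 1.2) = 1.2·17950
P = 1.2·17950 / (281·2.2) = 34.8430…

34.84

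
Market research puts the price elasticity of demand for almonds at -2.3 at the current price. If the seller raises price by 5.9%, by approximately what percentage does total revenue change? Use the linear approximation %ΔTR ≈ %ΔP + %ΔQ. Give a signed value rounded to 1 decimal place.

-7.7%

%ΔQ ≈ Ed × %ΔP = (-2.3) × (+5.9%) = -13.5700%
%ΔTR ≈ %ΔP + %ΔQ = (+5.9%) + (-13.5700%) = -7.6700%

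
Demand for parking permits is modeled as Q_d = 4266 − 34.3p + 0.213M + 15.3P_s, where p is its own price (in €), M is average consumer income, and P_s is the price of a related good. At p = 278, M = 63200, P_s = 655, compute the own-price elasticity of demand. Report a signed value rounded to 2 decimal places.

-0.52

At the given values, Q_d = 4266 − 34.3(278) + 0.213(63200) + 15.3(655) = 18213.7.
∂Q_d/∂p = −34.3.
E = (-34.3) × (278/18213.7) = -0.5235…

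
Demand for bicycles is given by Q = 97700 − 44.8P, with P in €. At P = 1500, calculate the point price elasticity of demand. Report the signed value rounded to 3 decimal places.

-2.203

dQ/dP = −44.8. At P = 1500, Q = 97700 − 44.8(1500) = 30500.
Ed = (dQ/dP)·(P/Q) = −44.8 × (1500/30500) = -2.20327…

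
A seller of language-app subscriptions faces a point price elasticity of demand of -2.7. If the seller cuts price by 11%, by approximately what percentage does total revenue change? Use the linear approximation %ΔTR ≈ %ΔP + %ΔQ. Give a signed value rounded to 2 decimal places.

+18.70%

%ΔQ ≈ Ed × %ΔP = (-2.7) × (-11%) = +29.7000%
%ΔTR ≈ %ΔP + %ΔQ = (-11%) + (+29.7000%) = +18.7000%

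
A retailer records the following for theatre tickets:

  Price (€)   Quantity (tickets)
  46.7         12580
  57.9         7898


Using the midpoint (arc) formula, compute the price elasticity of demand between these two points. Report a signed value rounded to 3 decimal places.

-2.135

%ΔQ = (7898 − 12580) / [(12580 + 7898)/2] = -4682/10239 = -0.457271…
%ΔP = (57.9 − 46.7) / [(46.7 + 57.9)/2] = 11.2/52.3 = 0.214149…
Arc Ed = %ΔQ / %ΔP = (-4682/10239) / (11.2/52.3) = -2.13529…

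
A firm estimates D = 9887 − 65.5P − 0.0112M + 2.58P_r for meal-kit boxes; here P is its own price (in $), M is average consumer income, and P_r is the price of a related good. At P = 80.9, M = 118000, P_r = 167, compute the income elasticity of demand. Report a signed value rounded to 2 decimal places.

-0.36

At the given values, D = 9887 − 65.5(80.9) − 0.0112(118000) + 2.58(167) = 3697.31.
∂D/∂M = -0.0112.
E = (-0.0112) × (118000/3697.31) = -0.3574…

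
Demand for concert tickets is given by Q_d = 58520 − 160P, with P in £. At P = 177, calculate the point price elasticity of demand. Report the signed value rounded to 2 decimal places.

-0.94

dQ_d/dP = −160. At P = 177, Q_d = 58520 − 160(177) = 30200.
Ed = (dQ_d/dP)·(P/Q_d) = −160 × (177/30200) = -0.9377…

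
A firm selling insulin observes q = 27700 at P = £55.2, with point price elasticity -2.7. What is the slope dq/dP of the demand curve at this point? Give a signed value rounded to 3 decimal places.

-1354.891

Ed = (dq/dP)·(P/q) ⇒ dq/dP = Ed·q/P = (-2.7)·27700/55.2 = -1354.89130…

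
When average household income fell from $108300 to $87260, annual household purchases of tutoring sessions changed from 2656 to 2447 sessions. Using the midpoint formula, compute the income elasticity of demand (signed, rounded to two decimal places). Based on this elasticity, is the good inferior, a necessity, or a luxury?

0.38; necessity

%ΔQ = (2447 − 2656)/[( 2656 + 2447)/2] = -209/2551.5 = -0.081912…
%ΔIncome = (87260 − 108300)/[( 108300 + 87260)/2] = -21040/97780 = -0.215176…
E_income = (-209/2551.5) / (-21040/97780) = 0.3806…
0 < E_income < 1 ⇒ normal good, necessity.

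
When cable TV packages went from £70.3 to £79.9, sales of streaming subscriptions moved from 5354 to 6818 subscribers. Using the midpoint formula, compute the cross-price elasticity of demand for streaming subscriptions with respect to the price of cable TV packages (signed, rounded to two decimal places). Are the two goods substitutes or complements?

%ΔQ_{streaming subscriptions} = (6818 − 5354)/avg = 1464/6086 = 0.240552…
%ΔP_{cable TV packages} = (79.9 − 70.3)/avg = 9.6/75.1 = 0.127829…
E_cross = (1464/6086) / (9.6/75.1) = 1.8818…
E_cross > 0 ⇒ the goods are substitutes.

1.88; substitutes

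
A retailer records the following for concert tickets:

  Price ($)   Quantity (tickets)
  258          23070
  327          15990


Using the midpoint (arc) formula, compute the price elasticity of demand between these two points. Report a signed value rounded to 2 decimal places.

%ΔQ = (15990 − 23070) / [(23070 + 15990)/2] = -7080/19530 = -0.362519…
%ΔP = (327 − 258) / [(258 + 327)/2] = 69/292.5 = 0.235897…
Arc Ed = %ΔQ / %ΔP = (-7080/19530) / (69/292.5) = -1.5367…

-1.54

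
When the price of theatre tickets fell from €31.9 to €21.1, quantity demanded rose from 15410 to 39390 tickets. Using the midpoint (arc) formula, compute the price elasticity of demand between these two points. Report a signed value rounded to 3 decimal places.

%ΔQ = (39390 − 15410) / [(15410 + 39390)/2] = 23980/27400 = 0.875182…
%ΔP = (21.1 − 31.9) / [(31.9 + 21.1)/2] = -10.8/26.5 = -0.407547…
Arc Ed = %ΔQ / %ΔP = (23980/27400) / (-10.8/26.5) = -2.14743…

-2.147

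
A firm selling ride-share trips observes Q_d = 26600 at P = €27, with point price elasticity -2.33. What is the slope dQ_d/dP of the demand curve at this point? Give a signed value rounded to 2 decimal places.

Ed = (dQ_d/dP)·(P/Q_d) ⇒ dQ_d/dP = Ed·Q_d/P = (-2.33)·26600/27 = -2295.4814…

-2295.48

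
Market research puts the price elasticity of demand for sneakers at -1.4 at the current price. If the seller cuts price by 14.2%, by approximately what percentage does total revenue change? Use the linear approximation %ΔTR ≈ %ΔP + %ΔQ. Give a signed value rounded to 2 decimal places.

+5.68%

%ΔQ ≈ Ed × %ΔP = (-1.4) × (-14.2%) = +19.8800%
%ΔTR ≈ %ΔP + %ΔQ = (-14.2%) + (+19.8800%) = +5.6800%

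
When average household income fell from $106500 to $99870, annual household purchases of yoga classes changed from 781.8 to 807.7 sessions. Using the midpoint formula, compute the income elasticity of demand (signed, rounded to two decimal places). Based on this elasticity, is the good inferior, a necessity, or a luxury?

-0.51; inferior

%ΔQ = (807.7 − 781.8)/[( 781.8 + 807.7)/2] = 25.9/794.75 = 0.032588…
%ΔIncome = (99870 − 106500)/[( 106500 + 99870)/2] = -6630/103185 = -0.064253…
E_income = (25.9/794.75) / (-6630/103185) = -0.5071…
E_income < 0 ⇒ inferior good.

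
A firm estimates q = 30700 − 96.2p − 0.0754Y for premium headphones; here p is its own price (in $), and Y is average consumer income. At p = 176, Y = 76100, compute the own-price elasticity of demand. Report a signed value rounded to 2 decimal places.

-2.11

At the given values, q = 30700 − 96.2(176) − 0.0754(76100) = 8030.86.
∂q/∂p = −96.2.
E = (-96.2) × (176/8030.86) = -2.1082…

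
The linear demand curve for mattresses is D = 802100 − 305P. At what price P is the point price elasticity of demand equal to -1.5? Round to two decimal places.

1577.90

Ed = −305P/(802100 − 305P). Set this equal to -1.5:
305P = 1.5·(802100 − 305P) ⇒ 305P(1 + 1.5) = 1.5·802100
P = 1.5·802100 / (305·2.5) = 1577.9016…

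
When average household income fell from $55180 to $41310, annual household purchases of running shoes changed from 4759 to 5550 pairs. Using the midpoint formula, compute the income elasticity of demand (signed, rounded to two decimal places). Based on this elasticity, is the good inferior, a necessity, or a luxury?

-0.53; inferior

%ΔQ = (5550 − 4759)/[( 4759 + 5550)/2] = 791/5154.5 = 0.153458…
%ΔIncome = (41310 − 55180)/[( 55180 + 41310)/2] = -13870/48245 = -0.287490…
E_income = (791/5154.5) / (-13870/48245) = -0.5337…
E_income < 0 ⇒ inferior good.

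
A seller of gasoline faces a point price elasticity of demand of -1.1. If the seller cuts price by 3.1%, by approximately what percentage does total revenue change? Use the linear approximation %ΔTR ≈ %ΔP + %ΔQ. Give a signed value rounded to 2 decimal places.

+0.31%

%ΔQ ≈ Ed × %ΔP = (-1.1) × (-3.1%) = +3.4100%
%ΔTR ≈ %ΔP + %ΔQ = (-3.1%) + (+3.4100%) = +0.3100%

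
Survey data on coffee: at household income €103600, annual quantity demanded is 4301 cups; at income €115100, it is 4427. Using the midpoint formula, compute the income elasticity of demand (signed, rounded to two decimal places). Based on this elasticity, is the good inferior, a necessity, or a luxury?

0.27; necessity

%ΔQ = (4427 − 4301)/[( 4301 + 4427)/2] = 126/4364 = 0.028872…
%ΔIncome = (115100 − 103600)/[( 103600 + 115100)/2] = 11500/109350 = 0.105166…
E_income = (126/4364) / (11500/109350) = 0.2745…
0 < E_income < 1 ⇒ normal good, necessity.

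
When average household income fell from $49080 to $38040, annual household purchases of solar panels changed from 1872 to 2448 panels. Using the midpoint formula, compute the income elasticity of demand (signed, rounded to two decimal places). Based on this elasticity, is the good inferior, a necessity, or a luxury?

%ΔQ = (2448 − 1872)/[( 1872 + 2448)/2] = 576/2160 = 0.266666…
%ΔIncome = (38040 − 49080)/[( 49080 + 38040)/2] = -11040/43560 = -0.253443…
E_income = (576/2160) / (-11040/43560) = -1.0521…
E_income < 0 ⇒ inferior good.

-1.05; inferior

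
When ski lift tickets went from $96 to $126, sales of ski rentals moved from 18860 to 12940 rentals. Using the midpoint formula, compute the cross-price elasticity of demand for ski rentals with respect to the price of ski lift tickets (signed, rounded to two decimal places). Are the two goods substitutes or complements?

-1.38; complements

%ΔQ_{ski rentals} = (12940 − 18860)/avg = -5920/15900 = -0.372327…
%ΔP_{ski lift tickets} = (126 − 96)/avg = 30/111 = 0.270270…
E_cross = (-5920/15900) / (30/111) = -1.3776…
E_cross < 0 ⇒ the goods are complements.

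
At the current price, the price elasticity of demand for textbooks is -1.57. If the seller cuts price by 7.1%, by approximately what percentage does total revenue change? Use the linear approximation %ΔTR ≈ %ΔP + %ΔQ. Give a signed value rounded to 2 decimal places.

+4.05%

%ΔQ ≈ Ed × %ΔP = (-1.57) × (-7.1%) = +11.1470%
%ΔTR ≈ %ΔP + %ΔQ = (-7.1%) + (+11.1470%) = +4.0470%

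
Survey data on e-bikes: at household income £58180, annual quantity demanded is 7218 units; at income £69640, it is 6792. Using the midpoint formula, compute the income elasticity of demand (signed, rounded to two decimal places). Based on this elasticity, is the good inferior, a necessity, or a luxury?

%ΔQ = (6792 − 7218)/[( 7218 + 6792)/2] = -426/7005 = -0.060813…
%ΔIncome = (69640 − 58180)/[( 58180 + 69640)/2] = 11460/63910 = 0.179314…
E_income = (-426/7005) / (11460/63910) = -0.3391…
E_income < 0 ⇒ inferior good.

-0.34; inferior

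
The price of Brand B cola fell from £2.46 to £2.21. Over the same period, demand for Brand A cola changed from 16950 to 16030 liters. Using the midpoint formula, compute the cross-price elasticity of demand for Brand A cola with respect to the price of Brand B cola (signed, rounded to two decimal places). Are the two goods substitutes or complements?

0.52; substitutes

%ΔQ_{Brand A cola} = (16030 − 16950)/avg = -920/16490 = -0.055791…
%ΔP_{Brand B cola} = (2.21 − 2.46)/avg = -0.25/2.335 = -0.107066…
E_cross = (-920/16490) / (-0.25/2.335) = 0.5210…
E_cross > 0 ⇒ the goods are substitutes.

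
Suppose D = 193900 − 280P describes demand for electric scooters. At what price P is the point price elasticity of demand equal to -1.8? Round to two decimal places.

Ed = −280P/(193900 − 280P). Set this equal to -1.8:
280P = 1.8·(193900 − 280P) ⇒ 280P(1 + 1.8) = 1.8·193900
P = 1.8·193900 / (280·2.8) = 445.1785…

445.18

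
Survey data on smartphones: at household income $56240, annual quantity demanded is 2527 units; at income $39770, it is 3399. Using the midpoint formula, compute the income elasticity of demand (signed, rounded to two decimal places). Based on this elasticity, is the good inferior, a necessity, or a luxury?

-0.86; inferior

%ΔQ = (3399 − 2527)/[( 2527 + 3399)/2] = 872/2963 = 0.294296…
%ΔIncome = (39770 − 56240)/[( 56240 + 39770)/2] = -16470/48005 = -0.343089…
E_income = (872/2963) / (-16470/48005) = -0.8577…
E_income < 0 ⇒ inferior good.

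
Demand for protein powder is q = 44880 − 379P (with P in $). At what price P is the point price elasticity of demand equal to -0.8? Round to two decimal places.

52.63

Ed = −379P/(44880 − 379P). Set this equal to -0.8:
379P = 0.8·(44880 − 379P) ⇒ 379P(1 + 0.8) = 0.8·44880
P = 0.8·44880 / (379·1.8) = 52.6297…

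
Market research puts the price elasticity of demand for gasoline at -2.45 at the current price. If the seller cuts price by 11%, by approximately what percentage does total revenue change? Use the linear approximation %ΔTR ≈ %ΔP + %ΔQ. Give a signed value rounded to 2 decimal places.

%ΔQ ≈ Ed × %ΔP = (-2.45) × (-11%) = +26.9500%
%ΔTR ≈ %ΔP + %ΔQ = (-11%) + (+26.9500%) = +15.9500%

+15.95%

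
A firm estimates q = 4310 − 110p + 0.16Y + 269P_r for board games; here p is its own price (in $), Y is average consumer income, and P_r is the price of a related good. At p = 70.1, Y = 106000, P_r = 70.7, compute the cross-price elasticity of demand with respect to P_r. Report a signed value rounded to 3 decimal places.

0.584

At the given values, q = 4310 − 110(70.1) + 0.16(106000) + 269(70.7) = 32577.3.
∂q/∂P_r = 269.
E = (269) × (70.7/32577.3) = 0.58378…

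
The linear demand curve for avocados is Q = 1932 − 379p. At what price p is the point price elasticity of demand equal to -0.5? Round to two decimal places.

1.70

Ed = −379p/(1932 − 379p). Set this equal to -0.5:
379p = 0.5·(1932 − 379p) ⇒ 379p(1 + 0.5) = 0.5·1932
p = 0.5·1932 / (379·1.5) = 1.6992…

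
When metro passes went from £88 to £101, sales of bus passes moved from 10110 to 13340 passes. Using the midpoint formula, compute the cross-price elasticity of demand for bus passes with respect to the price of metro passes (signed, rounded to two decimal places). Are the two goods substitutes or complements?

%ΔQ_{bus passes} = (13340 − 10110)/avg = 3230/11725 = 0.275479…
%ΔP_{metro passes} = (101 − 88)/avg = 13/94.5 = 0.137566…
E_cross = (3230/11725) / (13/94.5) = 2.0025…
E_cross > 0 ⇒ the goods are substitutes.

2.00; substitutes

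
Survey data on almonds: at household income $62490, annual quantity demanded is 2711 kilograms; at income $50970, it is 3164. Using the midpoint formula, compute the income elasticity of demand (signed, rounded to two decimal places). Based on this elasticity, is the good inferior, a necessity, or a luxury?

-0.76; inferior

%ΔQ = (3164 − 2711)/[( 2711 + 3164)/2] = 453/2937.5 = 0.154212…
%ΔIncome = (50970 − 62490)/[( 62490 + 50970)/2] = -11520/56730 = -0.203067…
E_income = (453/2937.5) / (-11520/56730) = -0.7594…
E_income < 0 ⇒ inferior good.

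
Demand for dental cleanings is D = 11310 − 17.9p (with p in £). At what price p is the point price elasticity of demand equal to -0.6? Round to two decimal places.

236.94

Ed = −17.9p/(11310 − 17.9p). Set this equal to -0.6:
17.9p = 0.6·(11310 − 17.9p) ⇒ 17.9p(1 + 0.6) = 0.6·11310
p = 0.6·11310 / (17.9·1.6) = 236.9413…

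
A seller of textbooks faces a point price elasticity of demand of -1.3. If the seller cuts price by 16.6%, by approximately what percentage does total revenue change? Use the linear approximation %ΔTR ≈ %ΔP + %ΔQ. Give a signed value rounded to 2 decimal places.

+4.98%

%ΔQ ≈ Ed × %ΔP = (-1.3) × (-16.6%) = +21.5800%
%ΔTR ≈ %ΔP + %ΔQ = (-16.6%) + (+21.5800%) = +4.9800%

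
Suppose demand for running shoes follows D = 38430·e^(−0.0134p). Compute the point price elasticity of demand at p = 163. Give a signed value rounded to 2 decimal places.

dD/dp = −0.0134·D = -57.9681. At p = 163, D = 4325.98.
Ed = (dD/dp)·(p/D) = (-57.9681) × (163/4325.98) = -2.1842

-2.18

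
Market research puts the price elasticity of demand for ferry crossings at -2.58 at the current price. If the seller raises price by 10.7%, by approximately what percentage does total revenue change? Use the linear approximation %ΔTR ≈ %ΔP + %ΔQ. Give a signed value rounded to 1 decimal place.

%ΔQ ≈ Ed × %ΔP = (-2.58) × (+10.7%) = -27.6060%
%ΔTR ≈ %ΔP + %ΔQ = (+10.7%) + (-27.6060%) = -16.9060%

-16.9%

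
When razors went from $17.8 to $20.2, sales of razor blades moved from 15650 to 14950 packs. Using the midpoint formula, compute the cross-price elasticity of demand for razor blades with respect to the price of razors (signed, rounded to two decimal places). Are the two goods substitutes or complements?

%ΔQ_{razor blades} = (14950 − 15650)/avg = -700/15300 = -0.045751…
%ΔP_{razors} = (20.2 − 17.8)/avg = 2.4/19 = 0.126315…
E_cross = (-700/15300) / (2.4/19) = -0.3622…
E_cross < 0 ⇒ the goods are complements.

-0.36; complements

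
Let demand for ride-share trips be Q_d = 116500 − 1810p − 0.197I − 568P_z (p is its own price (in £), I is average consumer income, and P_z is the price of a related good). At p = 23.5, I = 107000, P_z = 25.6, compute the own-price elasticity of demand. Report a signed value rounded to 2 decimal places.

-1.11

At the given values, Q_d = 116500 − 1810(23.5) − 0.197(107000) − 568(25.6) = 38345.2.
∂Q_d/∂p = −1810.
E = (-1810) × (23.5/38345.2) = -1.1092…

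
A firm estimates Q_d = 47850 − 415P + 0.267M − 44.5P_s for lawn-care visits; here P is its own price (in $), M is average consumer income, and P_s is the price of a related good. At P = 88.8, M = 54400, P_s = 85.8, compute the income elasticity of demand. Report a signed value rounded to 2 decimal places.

At the given values, Q_d = 47850 − 415(88.8) + 0.267(54400) − 44.5(85.8) = 21704.7.
∂Q_d/∂M = 0.267.
E = (0.267) × (54400/21704.7) = 0.6692…

0.67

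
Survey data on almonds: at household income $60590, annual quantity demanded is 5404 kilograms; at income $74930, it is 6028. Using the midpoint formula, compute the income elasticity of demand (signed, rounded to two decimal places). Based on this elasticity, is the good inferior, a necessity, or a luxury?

0.52; necessity

%ΔQ = (6028 − 5404)/[( 5404 + 6028)/2] = 624/5716 = 0.109167…
%ΔIncome = (74930 − 60590)/[( 60590 + 74930)/2] = 14340/67760 = 0.211629…
E_income = (624/5716) / (14340/67760) = 0.5158…
0 < E_income < 1 ⇒ normal good, necessity.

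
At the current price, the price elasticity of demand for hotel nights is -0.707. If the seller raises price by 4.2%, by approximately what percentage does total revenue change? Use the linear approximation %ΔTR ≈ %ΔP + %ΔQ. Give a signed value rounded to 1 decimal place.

+1.2%

%ΔQ ≈ Ed × %ΔP = (-0.707) × (+4.2%) = -2.9694%
%ΔTR ≈ %ΔP + %ΔQ = (+4.2%) + (-2.9694%) = +1.2306%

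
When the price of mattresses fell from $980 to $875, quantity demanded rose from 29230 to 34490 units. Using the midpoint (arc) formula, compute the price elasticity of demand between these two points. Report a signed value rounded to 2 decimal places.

%ΔQ = (34490 − 29230) / [(29230 + 34490)/2] = 5260/31860 = 0.165097…
%ΔP = (875 − 980) / [(980 + 875)/2] = -105/927.5 = -0.113207…
Arc Ed = %ΔQ / %ΔP = (5260/31860) / (-105/927.5) = -1.4583…

-1.46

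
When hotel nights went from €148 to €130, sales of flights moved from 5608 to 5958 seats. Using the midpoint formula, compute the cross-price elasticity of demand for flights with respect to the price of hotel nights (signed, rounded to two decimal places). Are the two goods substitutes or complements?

%ΔQ_{flights} = (5958 − 5608)/avg = 350/5783 = 0.060522…
%ΔP_{hotel nights} = (130 − 148)/avg = -18/139 = -0.129496…
E_cross = (350/5783) / (-18/139) = -0.4673…
E_cross < 0 ⇒ the goods are complements.

-0.47; complements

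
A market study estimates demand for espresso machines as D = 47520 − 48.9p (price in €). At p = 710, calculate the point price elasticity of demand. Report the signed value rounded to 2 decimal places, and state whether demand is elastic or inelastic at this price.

dD/dp = −48.9. At p = 710, D = 47520 − 48.9(710) = 12801.
Ed = (dD/dp)·(p/D) = −48.9 × (710/12801) = -2.7122…
|Ed| = 2.71 > 1, so demand is elastic.

-2.71; elastic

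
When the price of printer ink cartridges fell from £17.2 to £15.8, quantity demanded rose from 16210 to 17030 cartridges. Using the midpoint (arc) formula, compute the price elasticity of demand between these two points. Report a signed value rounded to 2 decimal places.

-0.58

%ΔQ = (17030 − 16210) / [(16210 + 17030)/2] = 820/16620 = 0.049338…
%ΔP = (15.8 − 17.2) / [(17.2 + 15.8)/2] = -1.4/16.5 = -0.084848…
Arc Ed = %ΔQ / %ΔP = (820/16620) / (-1.4/16.5) = -0.5814…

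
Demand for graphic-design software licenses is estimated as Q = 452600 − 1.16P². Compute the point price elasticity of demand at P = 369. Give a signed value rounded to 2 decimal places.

-1.07

dQ/dP = −2·1.16·P = -856.08. At P = 369, Q = 294653.24.
Ed = (dQ/dP)·(P/Q) = (-856.08) × (369/294653.24) = -1.0720…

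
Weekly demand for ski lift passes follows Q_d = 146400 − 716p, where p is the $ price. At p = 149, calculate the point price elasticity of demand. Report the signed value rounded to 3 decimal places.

-2.686

dQ_d/dp = −716. At p = 149, Q_d = 146400 − 716(149) = 39716.
Ed = (dQ_d/dp)·(p/Q_d) = −716 × (149/39716) = -2.68617…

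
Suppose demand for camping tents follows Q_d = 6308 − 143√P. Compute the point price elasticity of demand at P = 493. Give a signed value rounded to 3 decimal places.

dQ_d/dP = −143/(2√P) = -3.2202. At P = 493, Q_d = 3132.88.
Ed = (dQ_d/dP)·(P/Q_d) = (-3.2202) × (493/3132.88) = -0.50673…

-0.507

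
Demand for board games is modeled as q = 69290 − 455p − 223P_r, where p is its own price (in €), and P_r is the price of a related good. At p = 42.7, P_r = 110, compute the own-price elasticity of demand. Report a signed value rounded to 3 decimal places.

-0.767

At the given values, q = 69290 − 455(42.7) − 223(110) = 25331.5.
∂q/∂p = −455.
E = (-455) × (42.7/25331.5) = -0.76696…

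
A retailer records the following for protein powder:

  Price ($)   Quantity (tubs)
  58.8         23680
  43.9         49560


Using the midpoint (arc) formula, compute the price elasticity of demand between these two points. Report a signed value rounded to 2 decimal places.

-2.44

%ΔQ = (49560 − 23680) / [(23680 + 49560)/2] = 25880/36620 = 0.706717…
%ΔP = (43.9 − 58.8) / [(58.8 + 43.9)/2] = -14.9/51.35 = -0.290165…
Arc Ed = %ΔQ / %ΔP = (25880/36620) / (-14.9/51.35) = -2.4355…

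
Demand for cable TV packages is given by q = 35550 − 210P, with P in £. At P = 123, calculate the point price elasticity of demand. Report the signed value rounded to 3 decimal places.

dq/dP = −210. At P = 123, q = 35550 − 210(123) = 9720.
Ed = (dq/dP)·(P/q) = −210 × (123/9720) = -2.65740…

-2.657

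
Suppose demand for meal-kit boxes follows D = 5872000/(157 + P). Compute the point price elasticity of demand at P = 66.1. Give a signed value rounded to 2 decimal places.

-0.30

dD/dP = −5872000/(157 + P)² = -117.974. At P = 66.1, D = 26320.
Ed = (dD/dP)·(P/D) = (-117.974) × (66.1/26320) = -0.2962…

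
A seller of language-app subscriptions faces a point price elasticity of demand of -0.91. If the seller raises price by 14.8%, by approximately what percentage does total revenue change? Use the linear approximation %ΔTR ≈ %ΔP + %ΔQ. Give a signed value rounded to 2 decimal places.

%ΔQ ≈ Ed × %ΔP = (-0.91) × (+14.8%) = -13.4680%
%ΔTR ≈ %ΔP + %ΔQ = (+14.8%) + (-13.4680%) = +1.3320%

+1.33%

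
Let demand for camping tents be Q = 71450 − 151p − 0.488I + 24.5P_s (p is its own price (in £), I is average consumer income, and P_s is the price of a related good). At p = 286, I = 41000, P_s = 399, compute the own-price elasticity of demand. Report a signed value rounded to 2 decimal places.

At the given values, Q = 71450 − 151(286) − 0.488(41000) + 24.5(399) = 18031.5.
∂Q/∂p = −151.
E = (-151) × (286/18031.5) = -2.3950…

-2.40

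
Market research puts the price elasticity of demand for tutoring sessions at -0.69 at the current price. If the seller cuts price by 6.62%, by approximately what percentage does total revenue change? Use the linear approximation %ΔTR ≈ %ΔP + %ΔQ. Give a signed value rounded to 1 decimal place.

%ΔQ ≈ Ed × %ΔP = (-0.69) × (-6.62%) = +4.5678%
%ΔTR ≈ %ΔP + %ΔQ = (-6.62%) + (+4.5678%) = -2.0522%

-2.1%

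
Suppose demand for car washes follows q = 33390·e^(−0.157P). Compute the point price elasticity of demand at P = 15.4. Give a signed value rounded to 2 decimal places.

dq/dP = −0.157·q = -467.174. At P = 15.4, q = 2975.63.
Ed = (dq/dP)·(P/q) = (-467.174) × (15.4/2975.63) = -2.4178

-2.42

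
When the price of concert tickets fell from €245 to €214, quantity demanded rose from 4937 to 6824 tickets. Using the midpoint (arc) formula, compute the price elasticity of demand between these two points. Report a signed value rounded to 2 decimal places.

-2.38

%ΔQ = (6824 − 4937) / [(4937 + 6824)/2] = 1887/5880.5 = 0.320891…
%ΔP = (214 − 245) / [(245 + 214)/2] = -31/229.5 = -0.135076…
Arc Ed = %ΔQ / %ΔP = (1887/5880.5) / (-31/229.5) = -2.3756…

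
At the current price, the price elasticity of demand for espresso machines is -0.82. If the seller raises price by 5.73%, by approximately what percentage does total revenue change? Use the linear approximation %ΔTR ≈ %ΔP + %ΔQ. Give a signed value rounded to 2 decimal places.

%ΔQ ≈ Ed × %ΔP = (-0.82) × (+5.73%) = -4.6986%
%ΔTR ≈ %ΔP + %ΔQ = (+5.73%) + (-4.6986%) = +1.0314%

+1.03%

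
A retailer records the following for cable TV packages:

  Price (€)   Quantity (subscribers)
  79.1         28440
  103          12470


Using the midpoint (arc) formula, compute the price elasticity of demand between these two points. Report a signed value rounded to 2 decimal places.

-2.97

%ΔQ = (12470 − 28440) / [(28440 + 12470)/2] = -15970/20455 = -0.780738…
%ΔP = (103 − 79.1) / [(79.1 + 103)/2] = 23.9/91.05 = 0.262493…
Arc Ed = %ΔQ / %ΔP = (-15970/20455) / (23.9/91.05) = -2.9743…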